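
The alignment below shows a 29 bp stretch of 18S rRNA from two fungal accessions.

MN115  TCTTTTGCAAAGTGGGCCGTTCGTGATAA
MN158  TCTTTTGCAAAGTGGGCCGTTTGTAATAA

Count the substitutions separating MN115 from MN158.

Mismatches occur at site 22 (C/T), site 25 (G/A).
That gives 2 mismatches out of 29 aligned sites, so the Hamming distance is 2.

2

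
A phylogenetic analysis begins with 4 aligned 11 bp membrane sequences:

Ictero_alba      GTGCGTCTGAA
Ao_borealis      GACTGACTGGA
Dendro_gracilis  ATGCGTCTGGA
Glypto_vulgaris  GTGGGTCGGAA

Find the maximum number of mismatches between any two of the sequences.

6

Pairwise Hamming distances:
  Ictero_alba vs Ao_borealis: 5
  Ictero_alba vs Dendro_gracilis: 2
  Ictero_alba vs Glypto_vulgaris: 2
  Ao_borealis vs Dendro_gracilis: 5
  Ao_borealis vs Glypto_vulgaris: 6
  Dendro_gracilis vs Glypto_vulgaris: 4
The largest is 6, between Ao_borealis and Glypto_vulgaris.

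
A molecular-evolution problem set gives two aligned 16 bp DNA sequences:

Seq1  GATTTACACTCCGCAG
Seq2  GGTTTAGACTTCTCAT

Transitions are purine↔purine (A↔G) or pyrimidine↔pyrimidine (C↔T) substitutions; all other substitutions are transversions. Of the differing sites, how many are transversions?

3

Mismatches occur at site 2 (A/G, transition), site 7 (C/G, transversion), site 11 (C/T, transition), site 13 (G/T, transversion), site 16 (G/T, transversion).
Of the 5 differences, 2 transitions and 3 transversions, so the answer is 3.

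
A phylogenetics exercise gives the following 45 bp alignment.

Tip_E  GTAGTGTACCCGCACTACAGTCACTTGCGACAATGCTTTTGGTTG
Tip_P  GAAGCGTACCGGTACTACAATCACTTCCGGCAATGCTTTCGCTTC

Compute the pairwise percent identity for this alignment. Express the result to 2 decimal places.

77.78%

Mismatches occur at site 2 (T→A), site 5 (T→C), site 11 (C→G), site 13 (C→T), site 20 (G→A), site 27 (G→C), site 30 (A→G), site 40 (T→C), site 42 (G→C), site 45 (G→C).
35 of the 45 sites match, so the percent identity is 35/45 × 100 = 77.78%.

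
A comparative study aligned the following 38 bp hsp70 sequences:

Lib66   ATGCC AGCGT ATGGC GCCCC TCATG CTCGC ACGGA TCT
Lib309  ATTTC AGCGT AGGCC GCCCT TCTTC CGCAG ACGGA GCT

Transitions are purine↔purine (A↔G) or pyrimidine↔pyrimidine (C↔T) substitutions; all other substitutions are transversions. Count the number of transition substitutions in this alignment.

3

Mismatches occur at site 3 (G→T, transversion), site 4 (C→T, transition), site 12 (T→G, transversion), site 14 (G→C, transversion), site 20 (C→T, transition), site 23 (A→T, transversion), site 25 (G→C, transversion), site 27 (T→G, transversion), site 29 (G→A, transition), site 30 (C→G, transversion), site 36 (T→G, transversion).
Of the 11 differences, 3 transitions and 8 transversions, so the answer is 3.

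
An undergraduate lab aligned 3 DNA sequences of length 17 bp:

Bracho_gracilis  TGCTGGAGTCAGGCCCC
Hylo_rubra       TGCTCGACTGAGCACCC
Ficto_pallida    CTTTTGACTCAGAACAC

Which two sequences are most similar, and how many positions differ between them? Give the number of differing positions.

Pairwise Hamming distances:
  Bracho_gracilis vs Hylo_rubra: 5
  Bracho_gracilis vs Ficto_pallida: 8
  Hylo_rubra vs Ficto_pallida: 7
The smallest is 5, between Bracho_gracilis and Hylo_rubra.

5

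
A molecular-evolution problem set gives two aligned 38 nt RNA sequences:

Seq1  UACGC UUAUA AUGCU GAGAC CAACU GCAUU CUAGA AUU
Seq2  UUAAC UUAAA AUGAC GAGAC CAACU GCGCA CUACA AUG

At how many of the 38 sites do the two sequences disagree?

The sequences differ at positions 2 (A/U), 3 (C/A), 4 (G/A), 9 (U/A), 14 (C/A), 15 (U/C), 28 (A/G), 29 (U/C), 30 (U/A), 34 (G/C), 38 (U/G).
That gives 11 mismatches out of 38 aligned sites, so the Hamming distance is 11.

11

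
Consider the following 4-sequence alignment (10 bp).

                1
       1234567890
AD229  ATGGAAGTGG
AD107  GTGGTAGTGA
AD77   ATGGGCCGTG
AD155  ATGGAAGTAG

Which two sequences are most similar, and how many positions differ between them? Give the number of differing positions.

Pairwise Hamming distances:
  AD229 vs AD107: 3
  AD229 vs AD77: 5
  AD229 vs AD155: 1
  AD107 vs AD77: 7
  AD107 vs AD155: 4
  AD77 vs AD155: 5
The smallest is 1, between AD229 and AD155.

1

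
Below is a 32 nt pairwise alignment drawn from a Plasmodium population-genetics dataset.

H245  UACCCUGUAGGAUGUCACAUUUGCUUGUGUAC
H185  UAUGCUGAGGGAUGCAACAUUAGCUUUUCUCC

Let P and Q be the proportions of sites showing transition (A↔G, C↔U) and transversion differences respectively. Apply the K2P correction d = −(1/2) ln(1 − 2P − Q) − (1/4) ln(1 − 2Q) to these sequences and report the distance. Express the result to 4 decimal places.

Mismatches occur at site 3 (C→U, transition), site 4 (C→G, transversion), site 8 (U→A, transversion), site 9 (A→G, transition), site 15 (U→C, transition), site 16 (C→A, transversion), site 22 (U→A, transversion), site 27 (G→U, transversion), site 29 (G→C, transversion), site 31 (A→C, transversion).
Of the 10 differences, 3 transitions and 7 transversions over 32 sites: P = 3/32 = 0.093750, Q = 7/32 = 0.218750.
d = −0.5·ln(0.593750) − 0.25·ln(0.562500) = −0.5·(-0.521297) − 0.25·(-0.575364) = 0.4045.

0.4045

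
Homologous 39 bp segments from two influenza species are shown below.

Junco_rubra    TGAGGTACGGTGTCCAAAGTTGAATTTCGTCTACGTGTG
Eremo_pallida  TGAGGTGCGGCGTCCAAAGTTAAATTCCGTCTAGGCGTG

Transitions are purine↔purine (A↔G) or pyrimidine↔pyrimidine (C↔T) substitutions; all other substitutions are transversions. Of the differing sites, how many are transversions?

1

The sequences differ at positions 7 (A/G, transition), 11 (T/C, transition), 22 (G/A, transition), 27 (T/C, transition), 34 (C/G, transversion), 36 (T/C, transition).
Of the 6 differences, 5 transitions and 1 transversion, so the answer is 1.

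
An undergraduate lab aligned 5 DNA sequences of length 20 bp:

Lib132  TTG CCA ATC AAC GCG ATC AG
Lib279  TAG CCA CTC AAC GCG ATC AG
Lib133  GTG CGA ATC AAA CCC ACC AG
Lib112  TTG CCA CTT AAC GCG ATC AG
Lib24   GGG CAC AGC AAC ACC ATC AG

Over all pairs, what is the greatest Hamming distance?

9

Pairwise Hamming distances:
  Lib132 vs Lib279: 2
  Lib132 vs Lib133: 6
  Lib132 vs Lib112: 2
  Lib132 vs Lib24: 7
  Lib279 vs Lib133: 8
  Lib279 vs Lib112: 2
  Lib279 vs Lib24: 8
  Lib133 vs Lib112: 8
  Lib133 vs Lib24: 7
  Lib112 vs Lib24: 9
The largest is 9, between Lib112 and Lib24.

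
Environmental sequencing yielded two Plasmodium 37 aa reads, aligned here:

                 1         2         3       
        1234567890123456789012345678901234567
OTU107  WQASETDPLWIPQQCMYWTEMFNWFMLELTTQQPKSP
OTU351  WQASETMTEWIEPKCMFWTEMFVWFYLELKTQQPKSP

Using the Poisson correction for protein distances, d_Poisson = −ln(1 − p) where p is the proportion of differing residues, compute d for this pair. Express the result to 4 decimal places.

0.3151

Mismatches occur at site 7 (D↔M), site 8 (P↔T), site 9 (L↔E), site 12 (P↔E), site 13 (Q↔P), site 14 (Q↔K), site 17 (Y↔F), site 23 (N↔V), site 26 (M↔Y), site 30 (T↔K).
p = 10/37 = 0.270270.
d = −ln(1 − 0.270270) = −ln(0.729730) = 0.3151.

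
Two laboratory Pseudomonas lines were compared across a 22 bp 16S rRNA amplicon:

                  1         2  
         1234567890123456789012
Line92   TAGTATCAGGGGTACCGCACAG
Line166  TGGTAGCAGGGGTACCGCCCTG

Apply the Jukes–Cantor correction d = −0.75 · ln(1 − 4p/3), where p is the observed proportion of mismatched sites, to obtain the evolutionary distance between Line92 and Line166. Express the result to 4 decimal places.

0.2082

The sequences differ at positions 2 (A/G), 6 (T/G), 19 (A/C), 21 (A/T).
p = 4/22 = 0.181818.
d = −0.75 · ln(1 − (4/3)·0.181818) = −0.75 · ln(0.757576) = −0.75 · (-0.277631) = 0.2082.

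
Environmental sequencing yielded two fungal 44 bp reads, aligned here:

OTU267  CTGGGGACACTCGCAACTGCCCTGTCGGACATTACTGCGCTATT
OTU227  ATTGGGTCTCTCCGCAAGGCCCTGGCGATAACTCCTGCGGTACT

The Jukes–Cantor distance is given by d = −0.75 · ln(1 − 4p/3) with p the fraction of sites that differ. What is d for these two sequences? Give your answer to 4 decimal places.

0.5429

The sequences differ at positions 1 (C/A), 3 (G/T), 7 (A/T), 9 (A/T), 13 (G/C), 14 (C/G), 15 (A/C), 17 (C/A), 18 (T/G), 25 (T/G), 28 (G/A), 29 (A/T), 30 (C/A), 32 (T/C), 34 (A/C), 40 (C/G), 43 (T/C).
p = 17/44 = 0.386364.
d = −0.75 · ln(1 − (4/3)·0.386364) = −0.75 · ln(0.484848) = −0.75 · (-0.723920) = 0.5429.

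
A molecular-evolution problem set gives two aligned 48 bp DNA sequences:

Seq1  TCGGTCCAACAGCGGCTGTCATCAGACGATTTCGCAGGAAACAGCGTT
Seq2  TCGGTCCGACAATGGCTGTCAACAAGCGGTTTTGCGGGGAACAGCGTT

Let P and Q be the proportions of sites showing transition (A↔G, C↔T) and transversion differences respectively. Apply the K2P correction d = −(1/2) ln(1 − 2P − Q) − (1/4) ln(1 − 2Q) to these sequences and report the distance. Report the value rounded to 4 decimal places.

0.2626

Differing sites — 8:A/G (Ti); 12:G/A (Ti); 13:C/T (Ti); 22:T/A (Tv); 25:G/A (Ti); 26:A/G (Ti); 29:A/G (Ti); 33:C/T (Ti); 36:A/G (Ti); 39:A/G (Ti).
Of the 10 differences, 9 transitions and 1 transversion over 48 sites: P = 9/48 = 0.187500, Q = 1/48 = 0.020833.
d = −0.5·ln(0.604167) − 0.25·ln(0.958334) = −0.5·(-0.503905) − 0.25·(-0.042559) = 0.2626.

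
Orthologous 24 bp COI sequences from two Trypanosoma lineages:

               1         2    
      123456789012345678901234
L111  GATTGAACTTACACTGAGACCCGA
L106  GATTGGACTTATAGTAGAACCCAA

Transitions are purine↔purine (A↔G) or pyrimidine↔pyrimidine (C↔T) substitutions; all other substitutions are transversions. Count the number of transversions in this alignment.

Mismatches occur at site 6 (A→G, transition), site 12 (C→T, transition), site 14 (C→G, transversion), site 16 (G→A, transition), site 17 (A→G, transition), site 18 (G→A, transition), site 23 (G→A, transition).
Of the 7 differences, 6 transitions and 1 transversion, so the answer is 1.

1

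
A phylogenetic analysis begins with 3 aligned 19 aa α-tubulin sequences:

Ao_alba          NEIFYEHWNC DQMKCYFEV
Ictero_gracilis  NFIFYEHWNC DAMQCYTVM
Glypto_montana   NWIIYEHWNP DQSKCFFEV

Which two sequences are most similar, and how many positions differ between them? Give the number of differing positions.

5

Pairwise Hamming distances:
  Ao_alba vs Ictero_gracilis: 6
  Ao_alba vs Glypto_montana: 5
  Ictero_gracilis vs Glypto_montana: 10
The smallest is 5, between Ao_alba and Glypto_montana.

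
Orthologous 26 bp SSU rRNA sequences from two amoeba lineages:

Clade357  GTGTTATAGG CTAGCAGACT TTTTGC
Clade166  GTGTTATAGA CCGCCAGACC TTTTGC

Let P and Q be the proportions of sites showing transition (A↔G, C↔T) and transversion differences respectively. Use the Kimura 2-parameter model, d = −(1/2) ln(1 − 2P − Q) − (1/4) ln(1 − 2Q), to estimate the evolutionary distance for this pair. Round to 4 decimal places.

Mismatches occur at site 10 (G↔A, transition), site 12 (T↔C, transition), site 13 (A↔G, transition), site 14 (G↔C, transversion), site 20 (T↔C, transition).
Of the 5 differences, 4 transitions and 1 transversion over 26 sites: P = 4/26 = 0.153846, Q = 1/26 = 0.038462.
d = −0.5·ln(0.653846) − 0.25·ln(0.923076) = −0.5·(-0.424883) − 0.25·(-0.080044) = 0.2325.

0.2325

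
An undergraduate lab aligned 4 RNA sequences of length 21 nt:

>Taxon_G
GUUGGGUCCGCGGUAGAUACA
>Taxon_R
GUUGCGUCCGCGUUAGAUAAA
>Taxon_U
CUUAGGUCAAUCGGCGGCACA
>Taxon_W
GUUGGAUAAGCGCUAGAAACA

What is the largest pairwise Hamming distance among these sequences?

Pairwise Hamming distances:
  Taxon_G vs Taxon_R: 3
  Taxon_G vs Taxon_U: 10
  Taxon_G vs Taxon_W: 5
  Taxon_R vs Taxon_U: 13
  Taxon_R vs Taxon_W: 7
  Taxon_U vs Taxon_W: 12
The largest is 13, between Taxon_R and Taxon_U.

13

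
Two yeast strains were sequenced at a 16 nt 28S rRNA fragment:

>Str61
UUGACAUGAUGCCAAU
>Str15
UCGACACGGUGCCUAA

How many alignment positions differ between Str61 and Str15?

The sequences differ at positions 2 (U/C), 7 (U/C), 9 (A/G), 14 (A/U), 16 (U/A).
That gives 5 mismatches out of 16 aligned sites, so the Hamming distance is 5.

5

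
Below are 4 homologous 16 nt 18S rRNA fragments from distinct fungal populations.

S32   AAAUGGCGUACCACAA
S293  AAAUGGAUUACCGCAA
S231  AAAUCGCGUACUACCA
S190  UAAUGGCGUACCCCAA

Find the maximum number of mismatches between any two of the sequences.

6

Pairwise Hamming distances:
  S32 vs S293: 3
  S32 vs S231: 3
  S32 vs S190: 2
  S293 vs S231: 6
  S293 vs S190: 4
  S231 vs S190: 5
The largest is 6, between S293 and S231.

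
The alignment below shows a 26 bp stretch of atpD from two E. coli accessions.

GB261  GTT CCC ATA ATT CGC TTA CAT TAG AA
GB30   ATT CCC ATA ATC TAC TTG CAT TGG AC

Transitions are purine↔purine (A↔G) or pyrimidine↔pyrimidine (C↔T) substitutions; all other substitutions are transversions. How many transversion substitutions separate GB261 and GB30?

Differing sites — 1:G/A (Ti); 12:T/C (Ti); 13:C/T (Ti); 14:G/A (Ti); 18:A/G (Ti); 23:A/G (Ti); 26:A/C (Tv).
Of the 7 differences, 6 transitions and 1 transversion, so the answer is 1.

1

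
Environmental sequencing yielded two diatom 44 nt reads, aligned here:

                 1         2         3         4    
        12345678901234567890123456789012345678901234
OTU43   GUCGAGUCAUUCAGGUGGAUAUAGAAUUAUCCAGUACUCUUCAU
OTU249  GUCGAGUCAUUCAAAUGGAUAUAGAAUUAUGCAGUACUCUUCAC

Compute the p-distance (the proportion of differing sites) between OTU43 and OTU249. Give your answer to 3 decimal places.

Differing sites — 14:G/A; 15:G/A; 31:C/G; 44:U/C.
There are 4 differences over 44 sites, so p = 4/44 = 0.091.

0.091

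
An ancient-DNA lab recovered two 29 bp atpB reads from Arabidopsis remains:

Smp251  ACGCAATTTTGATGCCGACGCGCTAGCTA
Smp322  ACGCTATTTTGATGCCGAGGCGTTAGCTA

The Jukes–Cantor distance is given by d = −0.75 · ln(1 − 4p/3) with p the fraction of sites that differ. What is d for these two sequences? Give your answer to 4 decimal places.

0.1113

Differing sites — 5:A/T; 19:C/G; 23:C/T.
p = 3/29 = 0.103448.
d = −0.75 · ln(1 − (4/3)·0.103448) = −0.75 · ln(0.862069) = −0.75 · (-0.148420) = 0.1113.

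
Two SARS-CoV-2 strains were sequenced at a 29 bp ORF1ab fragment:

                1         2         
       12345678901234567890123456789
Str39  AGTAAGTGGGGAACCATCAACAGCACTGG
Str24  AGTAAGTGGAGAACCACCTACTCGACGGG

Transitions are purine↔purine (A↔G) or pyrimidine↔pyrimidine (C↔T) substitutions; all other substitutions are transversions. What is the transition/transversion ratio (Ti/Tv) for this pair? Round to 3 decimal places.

0.400

Mismatches occur at site 10 (G→A, transition), site 17 (T→C, transition), site 19 (A→T, transversion), site 22 (A→T, transversion), site 23 (G→C, transversion), site 24 (C→G, transversion), site 27 (T→G, transversion).
Of the 7 differences, 2 transitions and 5 transversions, so Ti/Tv = 2/5 = 0.400.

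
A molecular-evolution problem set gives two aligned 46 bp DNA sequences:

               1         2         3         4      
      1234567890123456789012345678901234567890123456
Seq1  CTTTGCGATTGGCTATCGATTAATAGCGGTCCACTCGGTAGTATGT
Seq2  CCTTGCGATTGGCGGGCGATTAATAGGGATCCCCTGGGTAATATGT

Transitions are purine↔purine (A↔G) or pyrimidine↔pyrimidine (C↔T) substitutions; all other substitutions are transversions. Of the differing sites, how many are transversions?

The sequences differ at positions 2 (T/C, transition), 14 (T/G, transversion), 15 (A/G, transition), 16 (T/G, transversion), 27 (C/G, transversion), 29 (G/A, transition), 33 (A/C, transversion), 36 (C/G, transversion), 41 (G/A, transition).
Of the 9 differences, 4 transitions and 5 transversions, so the answer is 5.

5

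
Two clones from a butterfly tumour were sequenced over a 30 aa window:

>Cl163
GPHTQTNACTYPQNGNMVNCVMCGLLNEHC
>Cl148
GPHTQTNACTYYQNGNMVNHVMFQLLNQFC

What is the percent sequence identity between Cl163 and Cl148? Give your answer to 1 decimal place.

Mismatches occur at site 12 (P/Y), site 20 (C/H), site 23 (C/F), site 24 (G/Q), site 28 (E/Q), site 29 (H/F).
24 of the 30 sites match, so the percent identity is 24/30 × 100 = 80.0%.

80.0%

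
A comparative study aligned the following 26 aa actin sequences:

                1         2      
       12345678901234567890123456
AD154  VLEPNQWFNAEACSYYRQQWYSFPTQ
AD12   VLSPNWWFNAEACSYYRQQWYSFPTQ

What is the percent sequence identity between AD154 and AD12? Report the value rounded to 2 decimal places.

Differing sites — 3:E/S; 6:Q/W.
24 of the 26 sites match, so the percent identity is 24/26 × 100 = 92.31%.

92.31%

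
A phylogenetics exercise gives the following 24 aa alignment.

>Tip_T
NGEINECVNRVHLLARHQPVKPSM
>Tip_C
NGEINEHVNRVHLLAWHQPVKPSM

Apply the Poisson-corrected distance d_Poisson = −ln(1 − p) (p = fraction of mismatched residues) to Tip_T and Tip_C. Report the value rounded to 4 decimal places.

The sequences differ at positions 7 (C/H), 16 (R/W).
p = 2/24 = 0.083333.
d = −ln(1 − 0.083333) = −ln(0.916667) = 0.0870.

0.0870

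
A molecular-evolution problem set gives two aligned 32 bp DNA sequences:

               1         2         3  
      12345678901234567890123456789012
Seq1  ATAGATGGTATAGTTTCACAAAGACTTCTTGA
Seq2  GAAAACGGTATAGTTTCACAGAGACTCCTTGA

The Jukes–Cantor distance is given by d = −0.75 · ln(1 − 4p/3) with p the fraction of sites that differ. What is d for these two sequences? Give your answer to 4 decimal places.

0.2158

Differing sites — 1:A/G; 2:T/A; 4:G/A; 6:T/C; 21:A/G; 27:T/C.
p = 6/32 = 0.187500.
d = −0.75 · ln(1 − (4/3)·0.187500) = −0.75 · ln(0.750000) = −0.75 · (-0.287682) = 0.2158.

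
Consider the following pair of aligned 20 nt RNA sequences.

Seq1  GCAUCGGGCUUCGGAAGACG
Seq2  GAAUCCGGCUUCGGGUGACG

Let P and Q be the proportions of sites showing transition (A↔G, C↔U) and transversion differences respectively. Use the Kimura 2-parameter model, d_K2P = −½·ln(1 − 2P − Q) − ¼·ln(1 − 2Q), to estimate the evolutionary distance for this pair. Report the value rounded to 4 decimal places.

Differing sites — 2:C/A (Tv); 6:G/C (Tv); 15:A/G (Ti); 16:A/U (Tv).
Of the 4 differences, 1 transition and 3 transversions over 20 sites: P = 1/20 = 0.050000, Q = 3/20 = 0.150000.
d = −0.5·ln(0.750000) − 0.25·ln(0.700000) = −0.5·(-0.287682) − 0.25·(-0.356675) = 0.2330.

0.2330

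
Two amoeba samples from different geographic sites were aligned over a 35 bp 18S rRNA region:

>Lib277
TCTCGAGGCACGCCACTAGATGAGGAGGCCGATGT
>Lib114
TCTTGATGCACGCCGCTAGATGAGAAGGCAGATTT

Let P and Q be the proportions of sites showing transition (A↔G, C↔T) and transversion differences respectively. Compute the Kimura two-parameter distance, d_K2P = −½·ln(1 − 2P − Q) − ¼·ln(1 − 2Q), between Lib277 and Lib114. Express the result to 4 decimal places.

The sequences differ at positions 4 (C/T, transition), 7 (G/T, transversion), 15 (A/G, transition), 25 (G/A, transition), 30 (C/A, transversion), 34 (G/T, transversion).
Of the 6 differences, 3 transitions and 3 transversions over 35 sites: P = 3/35 = 0.085714, Q = 3/35 = 0.085714.
d = −0.5·ln(0.742858) − 0.25·ln(0.828572) = −0.5·(-0.297250) − 0.25·(-0.188052) = 0.1956.

0.1956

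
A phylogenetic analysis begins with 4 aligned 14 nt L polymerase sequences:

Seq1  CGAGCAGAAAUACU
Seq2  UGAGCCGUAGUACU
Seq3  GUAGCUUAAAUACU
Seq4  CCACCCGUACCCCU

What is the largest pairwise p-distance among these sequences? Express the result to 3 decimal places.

Pairwise Hamming distances:
  Seq1 vs Seq2: 4
  Seq1 vs Seq3: 4
  Seq1 vs Seq4: 7
  Seq2 vs Seq3: 6
  Seq2 vs Seq4: 6
  Seq3 vs Seq4: 9
The largest is 9 mismatches, between Seq3 and Seq4; p = 9/14 = 0.643.

0.643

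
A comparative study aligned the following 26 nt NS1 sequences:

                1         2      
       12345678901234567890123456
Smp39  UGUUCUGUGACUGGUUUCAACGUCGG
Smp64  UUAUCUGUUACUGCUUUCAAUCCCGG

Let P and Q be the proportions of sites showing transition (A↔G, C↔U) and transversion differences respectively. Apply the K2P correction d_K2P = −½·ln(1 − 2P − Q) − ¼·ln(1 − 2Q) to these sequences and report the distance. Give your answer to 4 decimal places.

0.3338

The sequences differ at positions 2 (G/U, transversion), 3 (U/A, transversion), 9 (G/U, transversion), 14 (G/C, transversion), 21 (C/U, transition), 22 (G/C, transversion), 23 (U/C, transition).
Of the 7 differences, 2 transitions and 5 transversions over 26 sites: P = 2/26 = 0.076923, Q = 5/26 = 0.192308.
d = −0.5·ln(0.653846) − 0.25·ln(0.615384) = −0.5·(-0.424883) − 0.25·(-0.485509) = 0.3338.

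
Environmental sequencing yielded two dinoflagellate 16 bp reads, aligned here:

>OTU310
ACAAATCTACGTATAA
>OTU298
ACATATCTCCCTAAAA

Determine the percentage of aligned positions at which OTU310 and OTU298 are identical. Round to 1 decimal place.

The sequences differ at positions 4 (A/T), 9 (A/C), 11 (G/C), 14 (T/A).
12 of the 16 sites match, so the percent identity is 12/16 × 100 = 75.0%.

75.0%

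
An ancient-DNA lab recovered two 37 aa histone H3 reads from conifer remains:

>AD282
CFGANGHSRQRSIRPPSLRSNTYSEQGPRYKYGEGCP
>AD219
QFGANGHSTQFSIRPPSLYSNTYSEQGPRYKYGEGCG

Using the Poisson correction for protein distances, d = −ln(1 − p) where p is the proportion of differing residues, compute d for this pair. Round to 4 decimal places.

0.1452

Mismatches occur at site 1 (C/Q), site 9 (R/T), site 11 (R/F), site 19 (R/Y), site 37 (P/G).
p = 5/37 = 0.135135.
d = −ln(1 − 0.135135) = −ln(0.864865) = 0.1452.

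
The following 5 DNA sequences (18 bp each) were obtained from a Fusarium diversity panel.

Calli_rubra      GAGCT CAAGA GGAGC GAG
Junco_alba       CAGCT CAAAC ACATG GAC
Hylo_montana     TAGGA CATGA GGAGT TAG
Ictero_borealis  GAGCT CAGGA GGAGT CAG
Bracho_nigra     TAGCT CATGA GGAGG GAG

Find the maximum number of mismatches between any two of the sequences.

12

Pairwise Hamming distances:
  Calli_rubra vs Junco_alba: 8
  Calli_rubra vs Hylo_montana: 6
  Calli_rubra vs Ictero_borealis: 3
  Calli_rubra vs Bracho_nigra: 3
  Junco_alba vs Hylo_montana: 12
  Junco_alba vs Ictero_borealis: 10
  Junco_alba vs Bracho_nigra: 8
  Hylo_montana vs Ictero_borealis: 5
  Hylo_montana vs Bracho_nigra: 4
  Ictero_borealis vs Bracho_nigra: 4
The largest is 12, between Junco_alba and Hylo_montana.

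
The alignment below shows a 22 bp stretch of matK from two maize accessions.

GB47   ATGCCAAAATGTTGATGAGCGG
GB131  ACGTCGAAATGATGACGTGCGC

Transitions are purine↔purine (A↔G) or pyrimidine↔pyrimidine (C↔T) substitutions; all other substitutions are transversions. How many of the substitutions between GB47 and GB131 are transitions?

Differing sites — 2:T/C (Ti); 4:C/T (Ti); 6:A/G (Ti); 12:T/A (Tv); 16:T/C (Ti); 18:A/T (Tv); 22:G/C (Tv).
Of the 7 differences, 4 transitions and 3 transversions, so the answer is 4.

4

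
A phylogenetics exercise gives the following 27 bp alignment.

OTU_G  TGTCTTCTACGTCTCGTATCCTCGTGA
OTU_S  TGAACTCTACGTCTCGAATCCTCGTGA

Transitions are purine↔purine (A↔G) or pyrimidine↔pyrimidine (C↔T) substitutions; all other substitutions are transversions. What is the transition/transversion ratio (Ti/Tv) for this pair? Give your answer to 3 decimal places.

Differing sites — 3:T/A (Tv); 4:C/A (Tv); 5:T/C (Ti); 17:T/A (Tv).
Of the 4 differences, 1 transition and 3 transversions, so Ti/Tv = 1/3 = 0.333.

0.333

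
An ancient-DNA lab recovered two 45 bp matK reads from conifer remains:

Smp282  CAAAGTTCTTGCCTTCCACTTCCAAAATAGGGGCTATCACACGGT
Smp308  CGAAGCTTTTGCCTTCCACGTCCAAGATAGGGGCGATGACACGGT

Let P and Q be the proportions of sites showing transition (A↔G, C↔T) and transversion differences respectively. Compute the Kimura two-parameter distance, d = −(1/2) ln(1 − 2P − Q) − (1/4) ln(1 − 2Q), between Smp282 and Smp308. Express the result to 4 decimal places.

The sequences differ at positions 2 (A/G, transition), 6 (T/C, transition), 8 (C/T, transition), 20 (T/G, transversion), 26 (A/G, transition), 35 (T/G, transversion), 38 (C/G, transversion).
Of the 7 differences, 4 transitions and 3 transversions over 45 sites: P = 4/45 = 0.088889, Q = 3/45 = 0.066667.
d = −0.5·ln(0.755555) − 0.25·ln(0.866666) = −0.5·(-0.280303) − 0.25·(-0.143102) = 0.1759.

0.1759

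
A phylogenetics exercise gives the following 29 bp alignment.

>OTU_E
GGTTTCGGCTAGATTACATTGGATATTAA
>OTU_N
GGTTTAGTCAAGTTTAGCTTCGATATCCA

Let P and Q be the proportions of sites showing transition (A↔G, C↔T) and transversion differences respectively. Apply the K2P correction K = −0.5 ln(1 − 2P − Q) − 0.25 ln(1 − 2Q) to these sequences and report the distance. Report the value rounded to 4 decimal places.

Mismatches occur at site 6 (C→A, transversion), site 8 (G→T, transversion), site 10 (T→A, transversion), site 13 (A→T, transversion), site 17 (C→G, transversion), site 18 (A→C, transversion), site 21 (G→C, transversion), site 27 (T→C, transition), site 28 (A→C, transversion).
Of the 9 differences, 1 transition and 8 transversions over 29 sites: P = 1/29 = 0.034483, Q = 8/29 = 0.275862.
d = −0.5·ln(0.655172) − 0.25·ln(0.448276) = −0.5·(-0.422857) − 0.25·(-0.802346) = 0.4120.

0.4120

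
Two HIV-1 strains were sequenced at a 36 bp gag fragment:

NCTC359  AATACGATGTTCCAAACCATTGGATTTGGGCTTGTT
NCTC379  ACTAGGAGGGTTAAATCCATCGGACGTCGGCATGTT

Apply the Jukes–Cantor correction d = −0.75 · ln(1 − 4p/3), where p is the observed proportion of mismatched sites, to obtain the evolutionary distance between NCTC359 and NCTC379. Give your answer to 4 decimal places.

The sequences differ at positions 2 (A/C), 5 (C/G), 8 (T/G), 10 (T/G), 12 (C/T), 13 (C/A), 16 (A/T), 21 (T/C), 25 (T/C), 26 (T/G), 28 (G/C), 32 (T/A).
p = 12/36 = 0.333333.
d = −0.75 · ln(1 − (4/3)·0.333333) = −0.75 · ln(0.555556) = −0.75 · (-0.587786) = 0.4408.

0.4408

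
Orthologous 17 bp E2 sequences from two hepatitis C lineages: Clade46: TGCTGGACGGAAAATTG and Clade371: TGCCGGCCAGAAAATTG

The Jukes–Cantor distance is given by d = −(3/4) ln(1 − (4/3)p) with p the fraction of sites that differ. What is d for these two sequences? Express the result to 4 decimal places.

0.2012

Mismatches occur at site 4 (T↔C), site 7 (A↔C), site 9 (G↔A).
p = 3/17 = 0.176471.
d = −0.75 · ln(1 − (4/3)·0.176471) = −0.75 · ln(0.764705) = −0.75 · (-0.268265) = 0.2012.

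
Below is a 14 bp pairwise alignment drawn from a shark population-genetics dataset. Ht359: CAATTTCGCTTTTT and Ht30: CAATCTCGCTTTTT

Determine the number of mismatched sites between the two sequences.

A single mismatch occurs at site 5 (T→C).
That gives 1 mismatch out of 14 aligned sites, so the Hamming distance is 1.

1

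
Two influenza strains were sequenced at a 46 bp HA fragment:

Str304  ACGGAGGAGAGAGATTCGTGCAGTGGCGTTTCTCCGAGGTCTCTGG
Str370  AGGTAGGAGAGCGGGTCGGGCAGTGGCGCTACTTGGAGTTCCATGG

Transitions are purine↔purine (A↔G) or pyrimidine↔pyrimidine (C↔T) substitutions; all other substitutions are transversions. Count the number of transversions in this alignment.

9

Mismatches occur at site 2 (C/G, transversion), site 4 (G/T, transversion), site 12 (A/C, transversion), site 14 (A/G, transition), site 15 (T/G, transversion), site 19 (T/G, transversion), site 29 (T/C, transition), site 31 (T/A, transversion), site 34 (C/T, transition), site 35 (C/G, transversion), site 39 (G/T, transversion), site 42 (T/C, transition), site 43 (C/A, transversion).
Of the 13 differences, 4 transitions and 9 transversions, so the answer is 9.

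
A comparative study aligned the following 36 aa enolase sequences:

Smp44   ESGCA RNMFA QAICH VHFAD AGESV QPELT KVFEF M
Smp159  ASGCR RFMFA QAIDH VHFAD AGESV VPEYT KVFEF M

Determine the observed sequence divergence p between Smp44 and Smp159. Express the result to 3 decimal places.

Differing sites — 1:E/A; 5:A/R; 7:N/F; 14:C/D; 26:Q/V; 29:L/Y.
There are 6 differences over 36 sites, so p = 6/36 = 0.167.

0.167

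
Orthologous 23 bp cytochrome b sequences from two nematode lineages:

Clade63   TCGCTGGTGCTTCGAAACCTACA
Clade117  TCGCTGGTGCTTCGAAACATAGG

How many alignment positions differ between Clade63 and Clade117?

3

Differing sites — 19:C/A; 22:C/G; 23:A/G.
That gives 3 mismatches out of 23 aligned sites, so the Hamming distance is 3.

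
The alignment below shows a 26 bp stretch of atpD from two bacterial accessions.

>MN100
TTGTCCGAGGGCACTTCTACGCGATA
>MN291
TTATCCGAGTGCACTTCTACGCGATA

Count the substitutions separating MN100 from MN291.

Mismatches occur at site 3 (G↔A), site 10 (G↔T).
That gives 2 mismatches out of 26 aligned sites, so the Hamming distance is 2.

2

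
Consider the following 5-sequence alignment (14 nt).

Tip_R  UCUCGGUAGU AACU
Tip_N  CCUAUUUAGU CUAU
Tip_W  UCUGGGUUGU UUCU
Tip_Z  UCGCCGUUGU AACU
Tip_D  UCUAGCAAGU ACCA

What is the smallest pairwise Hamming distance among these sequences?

Pairwise Hamming distances:
  Tip_R vs Tip_N: 7
  Tip_R vs Tip_W: 4
  Tip_R vs Tip_Z: 3
  Tip_R vs Tip_D: 5
  Tip_N vs Tip_W: 7
  Tip_N vs Tip_Z: 9
  Tip_N vs Tip_D: 8
  Tip_W vs Tip_Z: 5
  Tip_W vs Tip_D: 7
  Tip_Z vs Tip_D: 8
The smallest is 3, between Tip_R and Tip_Z.

3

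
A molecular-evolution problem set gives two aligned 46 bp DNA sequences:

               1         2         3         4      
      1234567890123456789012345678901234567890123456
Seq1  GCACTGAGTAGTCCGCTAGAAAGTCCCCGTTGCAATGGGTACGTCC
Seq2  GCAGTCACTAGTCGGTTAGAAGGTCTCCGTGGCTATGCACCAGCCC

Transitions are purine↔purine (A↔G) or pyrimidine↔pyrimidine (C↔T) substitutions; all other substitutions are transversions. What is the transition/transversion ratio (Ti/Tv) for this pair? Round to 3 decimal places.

Mismatches occur at site 4 (C/G, transversion), site 6 (G/C, transversion), site 8 (G/C, transversion), site 14 (C/G, transversion), site 16 (C/T, transition), site 22 (A/G, transition), site 26 (C/T, transition), site 31 (T/G, transversion), site 34 (A/T, transversion), site 38 (G/C, transversion), site 39 (G/A, transition), site 40 (T/C, transition), site 41 (A/C, transversion), site 42 (C/A, transversion), site 44 (T/C, transition).
Of the 15 differences, 6 transitions and 9 transversions, so Ti/Tv = 6/9 = 0.667.

0.667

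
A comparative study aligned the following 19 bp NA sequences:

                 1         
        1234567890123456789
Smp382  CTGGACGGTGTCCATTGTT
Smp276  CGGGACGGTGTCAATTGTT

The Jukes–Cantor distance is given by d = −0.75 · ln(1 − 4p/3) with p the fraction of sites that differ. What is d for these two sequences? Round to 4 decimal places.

Differing sites — 2:T/G; 13:C/A.
p = 2/19 = 0.105263.
d = −0.75 · ln(1 − (4/3)·0.105263) = −0.75 · ln(0.859649) = −0.75 · (-0.151231) = 0.1134.

0.1134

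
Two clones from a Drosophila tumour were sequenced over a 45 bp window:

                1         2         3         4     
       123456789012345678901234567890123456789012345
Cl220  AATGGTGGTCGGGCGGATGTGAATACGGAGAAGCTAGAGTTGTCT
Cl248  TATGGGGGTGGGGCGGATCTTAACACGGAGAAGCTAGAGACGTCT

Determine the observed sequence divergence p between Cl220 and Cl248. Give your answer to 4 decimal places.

The sequences differ at positions 1 (A/T), 6 (T/G), 10 (C/G), 19 (G/C), 21 (G/T), 24 (T/C), 40 (T/A), 41 (T/C).
There are 8 differences over 45 sites, so p = 8/45 = 0.1778.

0.1778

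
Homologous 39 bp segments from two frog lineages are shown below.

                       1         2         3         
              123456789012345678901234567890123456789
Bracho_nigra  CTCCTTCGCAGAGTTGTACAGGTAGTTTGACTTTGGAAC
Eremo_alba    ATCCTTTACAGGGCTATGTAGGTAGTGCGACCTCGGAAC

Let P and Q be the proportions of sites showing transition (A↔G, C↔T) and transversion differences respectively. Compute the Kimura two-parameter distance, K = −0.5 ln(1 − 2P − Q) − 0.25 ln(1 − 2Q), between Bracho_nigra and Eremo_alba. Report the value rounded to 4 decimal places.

The sequences differ at positions 1 (C/A, transversion), 7 (C/T, transition), 8 (G/A, transition), 12 (A/G, transition), 14 (T/C, transition), 16 (G/A, transition), 18 (A/G, transition), 19 (C/T, transition), 27 (T/G, transversion), 28 (T/C, transition), 32 (T/C, transition), 34 (T/C, transition).
Of the 12 differences, 10 transitions and 2 transversions over 39 sites: P = 10/39 = 0.256410, Q = 2/39 = 0.051282.
d = −0.5·ln(0.435898) − 0.25·ln(0.897436) = −0.5·(-0.830347) − 0.25·(-0.108213) = 0.4422.

0.4422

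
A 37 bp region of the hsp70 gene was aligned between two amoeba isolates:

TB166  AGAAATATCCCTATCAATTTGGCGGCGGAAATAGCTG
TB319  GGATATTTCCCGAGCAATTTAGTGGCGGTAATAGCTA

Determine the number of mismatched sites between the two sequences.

Mismatches occur at site 1 (A↔G), site 4 (A↔T), site 7 (A↔T), site 12 (T↔G), site 14 (T↔G), site 21 (G↔A), site 23 (C↔T), site 29 (A↔T), site 37 (G↔A).
That gives 9 mismatches out of 37 aligned sites, so the Hamming distance is 9.

9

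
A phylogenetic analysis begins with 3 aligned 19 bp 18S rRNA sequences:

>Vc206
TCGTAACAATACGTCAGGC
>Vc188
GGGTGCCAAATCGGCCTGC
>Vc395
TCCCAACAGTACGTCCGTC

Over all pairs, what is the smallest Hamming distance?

Pairwise Hamming distances:
  Vc206 vs Vc188: 9
  Vc206 vs Vc395: 5
  Vc188 vs Vc395: 12
The smallest is 5, between Vc206 and Vc395.

5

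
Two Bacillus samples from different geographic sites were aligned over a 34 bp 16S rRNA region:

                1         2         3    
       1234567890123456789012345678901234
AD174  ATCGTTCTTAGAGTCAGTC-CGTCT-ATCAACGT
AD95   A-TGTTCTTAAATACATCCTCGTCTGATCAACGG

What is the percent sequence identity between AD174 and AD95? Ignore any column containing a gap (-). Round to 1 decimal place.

Excluding the 3 gap columns leaves 31 comparable sites.
The sequences differ at positions 3 (C/T), 11 (G/A), 13 (G/T), 14 (T/A), 17 (G/T), 18 (T/C), 34 (T/G).
24 of the 31 comparable sites match, so the percent identity is 24/31 × 100 = 77.4%.

77.4%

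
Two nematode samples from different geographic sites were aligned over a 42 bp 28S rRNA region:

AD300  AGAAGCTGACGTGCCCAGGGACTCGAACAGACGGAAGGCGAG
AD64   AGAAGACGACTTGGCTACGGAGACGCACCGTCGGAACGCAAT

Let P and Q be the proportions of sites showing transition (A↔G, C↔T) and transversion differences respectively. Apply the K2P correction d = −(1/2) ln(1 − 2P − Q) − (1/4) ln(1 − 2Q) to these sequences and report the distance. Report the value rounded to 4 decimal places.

0.4449

Differing sites — 6:C/A (Tv); 7:T/C (Ti); 11:G/T (Tv); 14:C/G (Tv); 16:C/T (Ti); 18:G/C (Tv); 22:C/G (Tv); 23:T/A (Tv); 26:A/C (Tv); 29:A/C (Tv); 31:A/T (Tv); 37:G/C (Tv); 40:G/A (Ti); 42:G/T (Tv).
Of the 14 differences, 3 transitions and 11 transversions over 42 sites: P = 3/42 = 0.071429, Q = 11/42 = 0.261905.
d = −0.5·ln(0.595237) − 0.25·ln(0.476190) = −0.5·(-0.518796) − 0.25·(-0.741938) = 0.4449.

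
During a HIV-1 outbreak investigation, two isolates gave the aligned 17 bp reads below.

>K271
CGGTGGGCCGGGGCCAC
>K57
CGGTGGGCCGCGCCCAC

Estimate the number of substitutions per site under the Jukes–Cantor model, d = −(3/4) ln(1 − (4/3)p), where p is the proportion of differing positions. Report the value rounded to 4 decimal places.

0.1280

The sequences differ at positions 11 (G/C), 13 (G/C).
p = 2/17 = 0.117647.
d = −0.75 · ln(1 − (4/3)·0.117647) = −0.75 · ln(0.843137) = −0.75 · (-0.170626) = 0.1280.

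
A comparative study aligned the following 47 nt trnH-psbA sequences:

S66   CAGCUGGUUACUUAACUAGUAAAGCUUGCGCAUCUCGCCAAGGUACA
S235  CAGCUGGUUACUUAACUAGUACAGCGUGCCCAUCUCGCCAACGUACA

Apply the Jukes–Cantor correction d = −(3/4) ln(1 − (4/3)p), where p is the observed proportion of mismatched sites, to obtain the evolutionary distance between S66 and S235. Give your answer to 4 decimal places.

0.0903

Differing sites — 22:A/C; 26:U/G; 30:G/C; 42:G/C.
p = 4/47 = 0.085106.
d = −0.75 · ln(1 − (4/3)·0.085106) = −0.75 · ln(0.886525) = −0.75 · (-0.120446) = 0.0903.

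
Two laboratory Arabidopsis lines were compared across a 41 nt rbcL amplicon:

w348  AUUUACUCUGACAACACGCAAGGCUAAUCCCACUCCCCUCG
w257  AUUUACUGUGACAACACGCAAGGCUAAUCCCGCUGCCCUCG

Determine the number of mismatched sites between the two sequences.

3

The sequences differ at positions 8 (C/G), 32 (A/G), 35 (C/G).
That gives 3 mismatches out of 41 aligned sites, so the Hamming distance is 3.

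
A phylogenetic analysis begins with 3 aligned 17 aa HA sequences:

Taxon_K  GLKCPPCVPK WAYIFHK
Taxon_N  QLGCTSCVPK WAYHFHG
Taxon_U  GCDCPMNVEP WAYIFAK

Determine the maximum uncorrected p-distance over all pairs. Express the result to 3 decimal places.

0.647

Pairwise Hamming distances:
  Taxon_K vs Taxon_N: 6
  Taxon_K vs Taxon_U: 7
  Taxon_N vs Taxon_U: 11
The largest is 11 mismatches, between Taxon_N and Taxon_U; p = 11/17 = 0.647.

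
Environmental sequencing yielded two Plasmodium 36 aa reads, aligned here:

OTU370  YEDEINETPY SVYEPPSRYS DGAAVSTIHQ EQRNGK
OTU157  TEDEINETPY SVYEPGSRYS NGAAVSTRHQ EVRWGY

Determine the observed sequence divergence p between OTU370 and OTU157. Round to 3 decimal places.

Differing sites — 1:Y/T; 16:P/G; 21:D/N; 28:I/R; 32:Q/V; 34:N/W; 36:K/Y.
There are 7 differences over 36 sites, so p = 7/36 = 0.194.

0.194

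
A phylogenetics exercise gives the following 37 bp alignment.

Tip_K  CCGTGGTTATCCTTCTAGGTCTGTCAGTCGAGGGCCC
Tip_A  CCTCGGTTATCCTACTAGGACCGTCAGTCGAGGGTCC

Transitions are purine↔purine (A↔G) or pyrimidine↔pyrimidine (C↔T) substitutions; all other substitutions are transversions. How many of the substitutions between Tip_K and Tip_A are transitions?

3

Mismatches occur at site 3 (G/T, transversion), site 4 (T/C, transition), site 14 (T/A, transversion), site 20 (T/A, transversion), site 22 (T/C, transition), site 35 (C/T, transition).
Of the 6 differences, 3 transitions and 3 transversions, so the answer is 3.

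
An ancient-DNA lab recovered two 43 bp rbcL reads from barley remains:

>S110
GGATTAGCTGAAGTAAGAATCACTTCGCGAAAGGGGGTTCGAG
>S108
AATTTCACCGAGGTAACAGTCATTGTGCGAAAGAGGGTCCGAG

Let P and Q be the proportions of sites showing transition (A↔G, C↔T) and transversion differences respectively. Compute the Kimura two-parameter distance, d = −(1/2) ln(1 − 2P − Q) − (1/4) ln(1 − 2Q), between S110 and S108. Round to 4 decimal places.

0.4598

The sequences differ at positions 1 (G/A, transition), 2 (G/A, transition), 3 (A/T, transversion), 6 (A/C, transversion), 7 (G/A, transition), 9 (T/C, transition), 12 (A/G, transition), 17 (G/C, transversion), 19 (A/G, transition), 23 (C/T, transition), 25 (T/G, transversion), 26 (C/T, transition), 34 (G/A, transition), 39 (T/C, transition).
Of the 14 differences, 10 transitions and 4 transversions over 43 sites: P = 10/43 = 0.232558, Q = 4/43 = 0.093023.
d = −0.5·ln(0.441861) − 0.25·ln(0.813954) = −0.5·(-0.816760) − 0.25·(-0.205851) = 0.4598.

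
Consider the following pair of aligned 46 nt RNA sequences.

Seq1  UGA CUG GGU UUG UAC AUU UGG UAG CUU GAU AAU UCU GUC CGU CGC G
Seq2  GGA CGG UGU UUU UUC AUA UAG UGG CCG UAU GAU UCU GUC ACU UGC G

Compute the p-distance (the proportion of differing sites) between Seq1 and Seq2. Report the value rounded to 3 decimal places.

0.326

Mismatches occur at site 1 (U/G), site 5 (U/G), site 7 (G/U), site 12 (G/U), site 14 (A/U), site 18 (U/A), site 20 (G/A), site 23 (A/G), site 26 (U/C), site 27 (U/G), site 28 (G/U), site 31 (A/G), site 40 (C/A), site 41 (G/C), site 43 (C/U).
There are 15 differences over 46 sites, so p = 15/46 = 0.326.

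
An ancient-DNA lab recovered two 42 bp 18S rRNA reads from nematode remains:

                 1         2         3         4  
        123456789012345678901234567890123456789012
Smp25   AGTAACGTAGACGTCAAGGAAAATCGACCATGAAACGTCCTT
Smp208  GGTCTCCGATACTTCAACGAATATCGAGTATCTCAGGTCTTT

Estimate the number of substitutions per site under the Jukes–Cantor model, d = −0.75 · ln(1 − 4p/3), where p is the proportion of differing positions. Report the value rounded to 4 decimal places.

0.5319

The sequences differ at positions 1 (A/G), 4 (A/C), 5 (A/T), 7 (G/C), 8 (T/G), 10 (G/T), 13 (G/T), 18 (G/C), 22 (A/T), 28 (C/G), 29 (C/T), 32 (G/C), 33 (A/T), 34 (A/C), 36 (C/G), 40 (C/T).
p = 16/42 = 0.380952.
d = −0.75 · ln(1 − (4/3)·0.380952) = −0.75 · ln(0.492064) = −0.75 · (-0.709146) = 0.5319.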